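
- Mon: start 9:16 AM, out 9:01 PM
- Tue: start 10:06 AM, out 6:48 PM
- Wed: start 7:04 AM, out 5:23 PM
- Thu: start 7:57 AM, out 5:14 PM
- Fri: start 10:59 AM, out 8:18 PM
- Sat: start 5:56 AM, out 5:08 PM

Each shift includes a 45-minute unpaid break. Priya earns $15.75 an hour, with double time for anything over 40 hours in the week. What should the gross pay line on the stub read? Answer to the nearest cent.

Mon: 9:16 AM–9:01 PM = 11 h 45 min; less 45 min break → 11 h 0 min
Tue: 10:06 AM–6:48 PM = 8 h 42 min; less 45 min break → 7 h 57 min
Wed: 7:04 AM–5:23 PM = 10 h 19 min; less 45 min break → 9 h 34 min
Thu: 7:57 AM–5:14 PM = 9 h 17 min; less 45 min break → 8 h 32 min
Fri: 10:59 AM–8:18 PM = 9 h 19 min; less 45 min break → 8 h 34 min
Sat: 5:56 AM–5:08 PM = 11 h 12 min; less 45 min break → 10 h 27 min
Total worked: 56 h 4 min = 3364 min.
Regular 40 h 0 min = 2400 min at $15.75/h; overtime 16 h 4 min = 964 min at $31.50/h.
Pay = (2400 × $15.75 + 964 × $31.50) ÷ 60 = $1136.10.

$1136.10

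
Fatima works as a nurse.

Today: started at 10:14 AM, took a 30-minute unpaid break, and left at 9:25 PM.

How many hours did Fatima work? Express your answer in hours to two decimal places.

Today: 10:14 AM–9:25 PM = 11 h 11 min; less 30 min break → 10 h 41 min

10.68 hours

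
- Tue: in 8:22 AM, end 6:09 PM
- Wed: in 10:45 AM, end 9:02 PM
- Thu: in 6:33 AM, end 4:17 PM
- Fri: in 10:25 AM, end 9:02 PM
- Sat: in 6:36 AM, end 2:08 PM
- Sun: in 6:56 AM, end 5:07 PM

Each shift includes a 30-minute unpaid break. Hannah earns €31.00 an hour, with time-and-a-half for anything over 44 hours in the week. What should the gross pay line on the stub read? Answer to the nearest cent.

Tue: 8:22 AM–6:09 PM = 9 h 47 min; less 30 min break → 9 h 17 min
Wed: 10:45 AM–9:02 PM = 10 h 17 min; less 30 min break → 9 h 47 min
Thu: 6:33 AM–4:17 PM = 9 h 44 min; less 30 min break → 9 h 14 min
Fri: 10:25 AM–9:02 PM = 10 h 37 min; less 30 min break → 10 h 7 min
Sat: 6:36 AM–2:08 PM = 7 h 32 min; less 30 min break → 7 h 2 min
Sun: 6:56 AM–5:07 PM = 10 h 11 min; less 30 min break → 9 h 41 min
Total worked: 55 h 8 min = 3308 min.
Regular 44 h 0 min = 2640 min at €31.00/h; overtime 11 h 8 min = 668 min at €46.50/h.
Pay = (2640 × €31.00 + 668 × €46.50) ÷ 60 = €1881.70.

€1881.70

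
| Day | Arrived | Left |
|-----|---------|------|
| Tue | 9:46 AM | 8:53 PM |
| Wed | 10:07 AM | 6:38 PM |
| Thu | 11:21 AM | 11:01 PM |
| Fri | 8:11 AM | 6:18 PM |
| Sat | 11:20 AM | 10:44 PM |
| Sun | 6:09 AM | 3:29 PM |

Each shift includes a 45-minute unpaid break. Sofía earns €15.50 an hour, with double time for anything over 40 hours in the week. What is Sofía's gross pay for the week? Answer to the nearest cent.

€1167.15

Tue: 9:46 AM–8:53 PM = 11 h 7 min; less 45 min break → 10 h 22 min
Wed: 10:07 AM–6:38 PM = 8 h 31 min; less 45 min break → 7 h 46 min
Thu: 11:21 AM–11:01 PM = 11 h 40 min; less 45 min break → 10 h 55 min
Fri: 8:11 AM–6:18 PM = 10 h 7 min; less 45 min break → 9 h 22 min
Sat: 11:20 AM–10:44 PM = 11 h 24 min; less 45 min break → 10 h 39 min
Sun: 6:09 AM–3:29 PM = 9 h 20 min; less 45 min break → 8 h 35 min
Total worked: 57 h 39 min = 3459 min.
Regular 40 h 0 min = 2400 min at €15.50/h; overtime 17 h 39 min = 1059 min at €31.00/h.
Pay = (2400 × €15.50 + 1059 × €31.00) ÷ 60 = €1167.15.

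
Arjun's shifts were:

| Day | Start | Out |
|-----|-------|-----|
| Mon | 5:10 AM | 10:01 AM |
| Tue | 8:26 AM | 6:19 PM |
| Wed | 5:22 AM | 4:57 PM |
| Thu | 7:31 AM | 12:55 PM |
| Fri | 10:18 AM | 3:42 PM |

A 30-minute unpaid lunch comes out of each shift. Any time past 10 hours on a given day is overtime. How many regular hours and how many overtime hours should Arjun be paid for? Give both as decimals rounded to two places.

Mon: 5:10 AM–10:01 AM = 4 h 51 min; less 30 min break → 4 h 21 min
Tue: 8:26 AM–6:19 PM = 9 h 53 min; less 30 min break → 9 h 23 min
Wed: 5:22 AM–4:57 PM = 11 h 35 min; less 30 min break → 11 h 5 min
Thu: 7:31 AM–12:55 PM = 5 h 24 min; less 30 min break → 4 h 54 min
Fri: 10:18 AM–3:42 PM = 5 h 24 min; less 30 min break → 4 h 54 min
Mon reg 4 h 21 min / OT 0 h 0 min; Tue reg 9 h 23 min / OT 0 h 0 min; Wed reg 10 h 0 min / OT 1 h 5 min; Thu reg 4 h 54 min / OT 0 h 0 min; Fri reg 4 h 54 min / OT 0 h 0 min.
Totals: regular 33 h 32 min, overtime 1 h 5 min.

Regular 33.53 hours, overtime 1.08 hours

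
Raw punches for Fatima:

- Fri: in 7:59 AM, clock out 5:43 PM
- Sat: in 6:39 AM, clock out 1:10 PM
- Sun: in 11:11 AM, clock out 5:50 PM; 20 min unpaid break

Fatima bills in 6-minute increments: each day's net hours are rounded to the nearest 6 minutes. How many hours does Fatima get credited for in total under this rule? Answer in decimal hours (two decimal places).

22.50 hours

Fri: 7:59 AM–5:43 PM = 9 h 44 min → rounds to 9 h 42 min
Sat: 6:39 AM–1:10 PM = 6 h 31 min → rounds to 6 h 30 min
Sun: 11:11 AM–5:50 PM = 6 h 39 min − 20 min = 6 h 19 min → rounds to 6 h 18 min
Total credited: 22 h 30 min.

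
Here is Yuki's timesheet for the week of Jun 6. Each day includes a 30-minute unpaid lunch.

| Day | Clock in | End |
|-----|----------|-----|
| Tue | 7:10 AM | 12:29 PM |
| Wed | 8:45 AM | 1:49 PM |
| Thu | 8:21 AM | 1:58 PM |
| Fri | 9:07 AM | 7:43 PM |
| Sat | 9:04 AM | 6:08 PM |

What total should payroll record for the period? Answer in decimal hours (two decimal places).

33.17 hours

Tue: 7:10 AM–12:29 PM = 5 h 19 min; less 30 min break → 4 h 49 min
Wed: 8:45 AM–1:49 PM = 5 h 4 min; less 30 min break → 4 h 34 min
Thu: 8:21 AM–1:58 PM = 5 h 37 min; less 30 min break → 5 h 7 min
Fri: 9:07 AM–7:43 PM = 10 h 36 min; less 30 min break → 10 h 6 min
Sat: 9:04 AM–6:08 PM = 9 h 4 min; less 30 min break → 8 h 34 min
Total: 4 h 49 min + 4 h 34 min + 5 h 7 min + 10 h 6 min + 8 h 34 min = 33 h 10 min.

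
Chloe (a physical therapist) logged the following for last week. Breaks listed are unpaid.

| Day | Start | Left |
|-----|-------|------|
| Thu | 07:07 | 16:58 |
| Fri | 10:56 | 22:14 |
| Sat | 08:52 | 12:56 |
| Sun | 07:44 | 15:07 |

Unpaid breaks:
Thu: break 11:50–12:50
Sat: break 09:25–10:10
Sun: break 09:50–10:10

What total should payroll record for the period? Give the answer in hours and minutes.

Thu: 07:07–16:58 = 9 h 51 min; less 60 min break → 8 h 51 min
Fri: 10:56–22:14 = 11 h 18 min
Sat: 08:52–12:56 = 4 h 4 min; less 45 min break → 3 h 19 min
Sun: 07:44–15:07 = 7 h 23 min; less 20 min break → 7 h 3 min
Total: 8 h 51 min + 11 h 18 min + 3 h 19 min + 7 h 3 min = 30 h 31 min.

30 h 31 min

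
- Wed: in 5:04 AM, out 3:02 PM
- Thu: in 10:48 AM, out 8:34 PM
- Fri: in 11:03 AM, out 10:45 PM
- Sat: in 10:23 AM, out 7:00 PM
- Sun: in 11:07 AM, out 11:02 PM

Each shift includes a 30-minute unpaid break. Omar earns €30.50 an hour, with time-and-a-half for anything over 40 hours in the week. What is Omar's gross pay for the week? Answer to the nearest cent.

Wed: 5:04 AM–3:02 PM = 9 h 58 min; less 30 min break → 9 h 28 min
Thu: 10:48 AM–8:34 PM = 9 h 46 min; less 30 min break → 9 h 16 min
Fri: 11:03 AM–10:45 PM = 11 h 42 min; less 30 min break → 11 h 12 min
Sat: 10:23 AM–7:00 PM = 8 h 37 min; less 30 min break → 8 h 7 min
Sun: 11:07 AM–11:02 PM = 11 h 55 min; less 30 min break → 11 h 25 min
Total worked: 49 h 28 min = 2968 min.
Regular 40 h 0 min = 2400 min at €30.50/h; overtime 9 h 28 min = 568 min at €45.75/h.
Pay = (2400 × €30.50 + 568 × €45.75) ÷ 60 = €1653.10.

€1653.10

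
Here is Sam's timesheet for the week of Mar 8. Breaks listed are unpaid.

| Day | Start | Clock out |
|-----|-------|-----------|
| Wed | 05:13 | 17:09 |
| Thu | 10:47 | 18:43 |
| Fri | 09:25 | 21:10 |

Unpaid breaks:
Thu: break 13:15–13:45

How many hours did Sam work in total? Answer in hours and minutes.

Wed: 05:13–17:09 = 11 h 56 min
Thu: 10:47–18:43 = 7 h 56 min; less 30 min break → 7 h 26 min
Fri: 09:25–21:10 = 11 h 45 min
Total: 11 h 56 min + 7 h 26 min + 11 h 45 min = 31 h 7 min.

31 h 7 min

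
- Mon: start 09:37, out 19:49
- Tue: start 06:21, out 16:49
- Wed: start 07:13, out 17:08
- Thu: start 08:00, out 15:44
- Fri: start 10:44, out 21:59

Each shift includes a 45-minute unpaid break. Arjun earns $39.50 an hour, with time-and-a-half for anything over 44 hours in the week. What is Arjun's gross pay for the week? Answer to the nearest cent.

$1845.64

Mon: 09:37–19:49 = 10 h 12 min; less 45 min break → 9 h 27 min
Tue: 06:21–16:49 = 10 h 28 min; less 45 min break → 9 h 43 min
Wed: 07:13–17:08 = 9 h 55 min; less 45 min break → 9 h 10 min
Thu: 08:00–15:44 = 7 h 44 min; less 45 min break → 6 h 59 min
Fri: 10:44–21:59 = 11 h 15 min; less 45 min break → 10 h 30 min
Total worked: 45 h 49 min = 2749 min.
Regular 44 h 0 min = 2640 min at $39.50/h; overtime 1 h 49 min = 109 min at $59.25/h.
Pay = (2640 × $39.50 + 109 × $59.25) ÷ 60 = $1845.64.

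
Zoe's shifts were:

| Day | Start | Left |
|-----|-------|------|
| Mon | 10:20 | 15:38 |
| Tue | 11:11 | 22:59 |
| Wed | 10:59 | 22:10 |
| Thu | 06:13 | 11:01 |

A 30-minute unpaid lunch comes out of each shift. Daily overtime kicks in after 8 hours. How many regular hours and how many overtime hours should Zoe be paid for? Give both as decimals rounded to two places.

Regular 25.10 hours, overtime 5.98 hours

Mon: 10:20–15:38 = 5 h 18 min; less 30 min break → 4 h 48 min
Tue: 11:11–22:59 = 11 h 48 min; less 30 min break → 11 h 18 min
Wed: 10:59–22:10 = 11 h 11 min; less 30 min break → 10 h 41 min
Thu: 06:13–11:01 = 4 h 48 min; less 30 min break → 4 h 18 min
Mon reg 4 h 48 min / OT 0 h 0 min; Tue reg 8 h 0 min / OT 3 h 18 min; Wed reg 8 h 0 min / OT 2 h 41 min; Thu reg 4 h 18 min / OT 0 h 0 min.
Totals: regular 25 h 6 min, overtime 5 h 59 min.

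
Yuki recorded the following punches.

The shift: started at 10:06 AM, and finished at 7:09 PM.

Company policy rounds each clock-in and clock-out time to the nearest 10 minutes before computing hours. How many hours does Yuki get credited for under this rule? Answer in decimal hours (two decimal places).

9.00 hours

The shift: in 10:06 AM→10:10 AM, out 7:09 PM→7:10 PM; 9 h 0 min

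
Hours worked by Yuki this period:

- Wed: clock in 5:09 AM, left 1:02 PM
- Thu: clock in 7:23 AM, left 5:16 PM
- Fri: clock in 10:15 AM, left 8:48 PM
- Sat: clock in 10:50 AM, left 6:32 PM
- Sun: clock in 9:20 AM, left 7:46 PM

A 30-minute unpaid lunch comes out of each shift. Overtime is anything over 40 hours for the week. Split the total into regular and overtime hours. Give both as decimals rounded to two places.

Wed: 5:09 AM–1:02 PM = 7 h 53 min; less 30 min break → 7 h 23 min
Thu: 7:23 AM–5:16 PM = 9 h 53 min; less 30 min break → 9 h 23 min
Fri: 10:15 AM–8:48 PM = 10 h 33 min; less 30 min break → 10 h 3 min
Sat: 10:50 AM–6:32 PM = 7 h 42 min; less 30 min break → 7 h 12 min
Sun: 9:20 AM–7:46 PM = 10 h 26 min; less 30 min break → 9 h 56 min
Total worked: 43 h 57 min = 43.95 h.
Threshold 40 h → overtime 3 h 57 min, regular 40 h 0 min.

Regular 40.00 hours, overtime 3.95 hours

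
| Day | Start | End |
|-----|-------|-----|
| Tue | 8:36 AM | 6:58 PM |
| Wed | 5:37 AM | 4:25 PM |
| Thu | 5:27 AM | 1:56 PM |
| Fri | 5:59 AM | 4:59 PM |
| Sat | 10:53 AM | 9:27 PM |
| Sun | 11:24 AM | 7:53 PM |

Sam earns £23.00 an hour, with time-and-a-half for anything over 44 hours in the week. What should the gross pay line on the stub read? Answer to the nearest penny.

£1553.65

Tue: 8:36 AM–6:58 PM = 10 h 22 min
Wed: 5:37 AM–4:25 PM = 10 h 48 min
Thu: 5:27 AM–1:56 PM = 8 h 29 min
Fri: 5:59 AM–4:59 PM = 11 h 0 min
Sat: 10:53 AM–9:27 PM = 10 h 34 min
Sun: 11:24 AM–7:53 PM = 8 h 29 min
Total worked: 59 h 42 min = 3582 min.
Regular 44 h 0 min = 2640 min at £23.00/h; overtime 15 h 42 min = 942 min at £34.50/h.
Pay = (2640 × £23.00 + 942 × £34.50) ÷ 60 = £1553.65.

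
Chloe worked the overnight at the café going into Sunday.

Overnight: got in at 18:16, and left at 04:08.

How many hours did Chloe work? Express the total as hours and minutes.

9 h 52 min

Overnight: 18:16 → midnight = 5 h 44 min; midnight → 04:08 = 4 h 8 min; span 9 h 52 min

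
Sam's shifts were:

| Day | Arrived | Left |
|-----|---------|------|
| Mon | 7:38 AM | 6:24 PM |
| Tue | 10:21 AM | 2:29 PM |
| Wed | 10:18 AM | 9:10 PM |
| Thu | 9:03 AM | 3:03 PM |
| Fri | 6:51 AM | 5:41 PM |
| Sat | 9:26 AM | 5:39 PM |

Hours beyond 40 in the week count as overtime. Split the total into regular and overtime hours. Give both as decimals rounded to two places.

Regular 40.00 hours, overtime 10.82 hours

Mon: 7:38 AM–6:24 PM = 10 h 46 min
Tue: 10:21 AM–2:29 PM = 4 h 8 min
Wed: 10:18 AM–9:10 PM = 10 h 52 min
Thu: 9:03 AM–3:03 PM = 6 h 0 min
Fri: 6:51 AM–5:41 PM = 10 h 50 min
Sat: 9:26 AM–5:39 PM = 8 h 13 min
Total worked: 50 h 49 min = 50.82 h.
Threshold 40 h → overtime 10 h 49 min, regular 40 h 0 min.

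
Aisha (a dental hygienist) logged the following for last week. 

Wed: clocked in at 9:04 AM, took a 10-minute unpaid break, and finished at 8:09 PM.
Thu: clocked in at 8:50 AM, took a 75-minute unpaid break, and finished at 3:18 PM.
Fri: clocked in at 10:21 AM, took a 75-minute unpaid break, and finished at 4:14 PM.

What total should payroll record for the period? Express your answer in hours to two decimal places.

20.77 hours

Wed: 9:04 AM–8:09 PM = 11 h 5 min; less 10 min break → 10 h 55 min
Thu: 8:50 AM–3:18 PM = 6 h 28 min; less 75 min break → 5 h 13 min
Fri: 10:21 AM–4:14 PM = 5 h 53 min; less 75 min break → 4 h 38 min
Total: 10 h 55 min + 5 h 13 min + 4 h 38 min = 20 h 46 min.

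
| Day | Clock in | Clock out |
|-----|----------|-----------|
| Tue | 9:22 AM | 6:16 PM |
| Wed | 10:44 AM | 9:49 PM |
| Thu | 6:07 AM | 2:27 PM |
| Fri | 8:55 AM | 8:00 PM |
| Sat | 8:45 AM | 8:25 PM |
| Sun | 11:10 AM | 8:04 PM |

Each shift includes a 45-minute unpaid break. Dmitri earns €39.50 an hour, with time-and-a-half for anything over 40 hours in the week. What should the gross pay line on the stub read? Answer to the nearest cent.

Tue: 9:22 AM–6:16 PM = 8 h 54 min; less 45 min break → 8 h 9 min
Wed: 10:44 AM–9:49 PM = 11 h 5 min; less 45 min break → 10 h 20 min
Thu: 6:07 AM–2:27 PM = 8 h 20 min; less 45 min break → 7 h 35 min
Fri: 8:55 AM–8:00 PM = 11 h 5 min; less 45 min break → 10 h 20 min
Sat: 8:45 AM–8:25 PM = 11 h 40 min; less 45 min break → 10 h 55 min
Sun: 11:10 AM–8:04 PM = 8 h 54 min; less 45 min break → 8 h 9 min
Total worked: 55 h 28 min = 3328 min.
Regular 40 h 0 min = 2400 min at €39.50/h; overtime 15 h 28 min = 928 min at €59.25/h.
Pay = (2400 × €39.50 + 928 × €59.25) ÷ 60 = €2496.40.

€2496.40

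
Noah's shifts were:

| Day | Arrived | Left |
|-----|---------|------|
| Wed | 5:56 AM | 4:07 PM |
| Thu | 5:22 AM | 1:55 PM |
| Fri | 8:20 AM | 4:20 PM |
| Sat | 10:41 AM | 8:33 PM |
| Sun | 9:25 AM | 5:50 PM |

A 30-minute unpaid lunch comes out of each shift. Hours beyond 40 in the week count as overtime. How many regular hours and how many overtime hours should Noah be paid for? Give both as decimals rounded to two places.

Regular 40.00 hours, overtime 2.52 hours

Wed: 5:56 AM–4:07 PM = 10 h 11 min; less 30 min break → 9 h 41 min
Thu: 5:22 AM–1:55 PM = 8 h 33 min; less 30 min break → 8 h 3 min
Fri: 8:20 AM–4:20 PM = 8 h 0 min; less 30 min break → 7 h 30 min
Sat: 10:41 AM–8:33 PM = 9 h 52 min; less 30 min break → 9 h 22 min
Sun: 9:25 AM–5:50 PM = 8 h 25 min; less 30 min break → 7 h 55 min
Total worked: 42 h 31 min = 42.52 h.
Threshold 40 h → overtime 2 h 31 min, regular 40 h 0 min.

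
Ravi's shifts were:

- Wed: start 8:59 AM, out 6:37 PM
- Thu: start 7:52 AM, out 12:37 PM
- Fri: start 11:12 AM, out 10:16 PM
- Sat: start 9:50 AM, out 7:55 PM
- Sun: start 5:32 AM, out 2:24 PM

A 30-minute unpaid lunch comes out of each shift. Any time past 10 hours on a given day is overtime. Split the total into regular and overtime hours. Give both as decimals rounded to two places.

Regular 41.33 hours, overtime 0.57 hours

Wed: 8:59 AM–6:37 PM = 9 h 38 min; less 30 min break → 9 h 8 min
Thu: 7:52 AM–12:37 PM = 4 h 45 min; less 30 min break → 4 h 15 min
Fri: 11:12 AM–10:16 PM = 11 h 4 min; less 30 min break → 10 h 34 min
Sat: 9:50 AM–7:55 PM = 10 h 5 min; less 30 min break → 9 h 35 min
Sun: 5:32 AM–2:24 PM = 8 h 52 min; less 30 min break → 8 h 22 min
Wed reg 9 h 8 min / OT 0 h 0 min; Thu reg 4 h 15 min / OT 0 h 0 min; Fri reg 10 h 0 min / OT 0 h 34 min; Sat reg 9 h 35 min / OT 0 h 0 min; Sun reg 8 h 22 min / OT 0 h 0 min.
Totals: regular 41 h 20 min, overtime 0 h 34 min.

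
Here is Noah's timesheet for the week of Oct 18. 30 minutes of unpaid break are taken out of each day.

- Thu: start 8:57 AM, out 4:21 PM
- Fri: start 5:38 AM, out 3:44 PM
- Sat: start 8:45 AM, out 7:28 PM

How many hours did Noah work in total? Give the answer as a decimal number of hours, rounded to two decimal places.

Thu: 8:57 AM–4:21 PM = 7 h 24 min; less 30 min break → 6 h 54 min
Fri: 5:38 AM–3:44 PM = 10 h 6 min; less 30 min break → 9 h 36 min
Sat: 8:45 AM–7:28 PM = 10 h 43 min; less 30 min break → 10 h 13 min
Total: 6 h 54 min + 9 h 36 min + 10 h 13 min = 26 h 43 min.

26.72 hours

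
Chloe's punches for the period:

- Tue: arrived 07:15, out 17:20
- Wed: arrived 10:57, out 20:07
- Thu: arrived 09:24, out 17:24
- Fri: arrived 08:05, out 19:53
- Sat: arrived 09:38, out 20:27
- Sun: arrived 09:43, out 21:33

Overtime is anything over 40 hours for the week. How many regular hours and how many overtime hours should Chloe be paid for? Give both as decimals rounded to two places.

Regular 40.00 hours, overtime 21.70 hours

Tue: 07:15–17:20 = 10 h 5 min
Wed: 10:57–20:07 = 9 h 10 min
Thu: 09:24–17:24 = 8 h 0 min
Fri: 08:05–19:53 = 11 h 48 min
Sat: 09:38–20:27 = 10 h 49 min
Sun: 09:43–21:33 = 11 h 50 min
Total worked: 61 h 42 min = 61.70 h.
Threshold 40 h → overtime 21 h 42 min, regular 40 h 0 min.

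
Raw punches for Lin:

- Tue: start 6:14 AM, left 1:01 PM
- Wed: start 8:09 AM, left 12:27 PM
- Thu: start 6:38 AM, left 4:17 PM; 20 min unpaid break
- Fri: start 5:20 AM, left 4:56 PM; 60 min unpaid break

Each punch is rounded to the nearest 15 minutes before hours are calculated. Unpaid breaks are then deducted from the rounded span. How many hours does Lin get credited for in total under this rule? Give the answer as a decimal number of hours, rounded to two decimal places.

30.92 hours

Tue: in 6:14 AM→6:15 AM, out 1:01 PM→1:00 PM; 6 h 45 min
Wed: in 8:09 AM→8:15 AM, out 12:27 PM→12:30 PM; 4 h 15 min
Thu: in 6:38 AM→6:45 AM, out 4:17 PM→4:15 PM; 9 h 30 min − 20 min = 9 h 10 min
Fri: in 5:20 AM→5:15 AM, out 4:56 PM→5:00 PM; 11 h 45 min − 60 min = 10 h 45 min
Total credited: 30 h 55 min.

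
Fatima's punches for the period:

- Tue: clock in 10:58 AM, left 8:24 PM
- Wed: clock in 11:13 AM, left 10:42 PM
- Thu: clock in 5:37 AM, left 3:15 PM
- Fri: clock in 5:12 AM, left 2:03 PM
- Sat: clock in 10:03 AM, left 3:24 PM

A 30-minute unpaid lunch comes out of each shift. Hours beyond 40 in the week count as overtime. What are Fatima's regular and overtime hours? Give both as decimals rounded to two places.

Tue: 10:58 AM–8:24 PM = 9 h 26 min; less 30 min break → 8 h 56 min
Wed: 11:13 AM–10:42 PM = 11 h 29 min; less 30 min break → 10 h 59 min
Thu: 5:37 AM–3:15 PM = 9 h 38 min; less 30 min break → 9 h 8 min
Fri: 5:12 AM–2:03 PM = 8 h 51 min; less 30 min break → 8 h 21 min
Sat: 10:03 AM–3:24 PM = 5 h 21 min; less 30 min break → 4 h 51 min
Total worked: 42 h 15 min = 42.25 h.
Threshold 40 h → overtime 2 h 15 min, regular 40 h 0 min.

Regular 40.00 hours, overtime 2.25 hours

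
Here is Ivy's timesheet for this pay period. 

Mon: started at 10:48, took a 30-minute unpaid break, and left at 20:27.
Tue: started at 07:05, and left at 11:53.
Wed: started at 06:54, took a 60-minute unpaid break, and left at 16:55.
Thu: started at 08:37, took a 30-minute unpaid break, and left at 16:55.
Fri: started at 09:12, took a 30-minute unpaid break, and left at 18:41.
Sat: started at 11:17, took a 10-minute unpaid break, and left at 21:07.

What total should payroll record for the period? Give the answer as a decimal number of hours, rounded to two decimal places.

Mon: 10:48–20:27 = 9 h 39 min; less 30 min break → 9 h 9 min
Tue: 07:05–11:53 = 4 h 48 min
Wed: 06:54–16:55 = 10 h 1 min; less 60 min break → 9 h 1 min
Thu: 08:37–16:55 = 8 h 18 min; less 30 min break → 7 h 48 min
Fri: 09:12–18:41 = 9 h 29 min; less 30 min break → 8 h 59 min
Sat: 11:17–21:07 = 9 h 50 min; less 10 min break → 9 h 40 min
Total: 9 h 9 min + 4 h 48 min + 9 h 1 min + 7 h 48 min + 8 h 59 min + 9 h 40 min = 49 h 25 min.

49.42 hours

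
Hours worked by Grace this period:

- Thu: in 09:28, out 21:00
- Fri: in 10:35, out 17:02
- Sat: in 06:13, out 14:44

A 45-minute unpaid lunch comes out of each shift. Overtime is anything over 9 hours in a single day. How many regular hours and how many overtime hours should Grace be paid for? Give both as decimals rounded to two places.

Regular 22.47 hours, overtime 1.78 hours

Thu: 09:28–21:00 = 11 h 32 min; less 45 min break → 10 h 47 min
Fri: 10:35–17:02 = 6 h 27 min; less 45 min break → 5 h 42 min
Sat: 06:13–14:44 = 8 h 31 min; less 45 min break → 7 h 46 min
Thu reg 9 h 0 min / OT 1 h 47 min; Fri reg 5 h 42 min / OT 0 h 0 min; Sat reg 7 h 46 min / OT 0 h 0 min.
Totals: regular 22 h 28 min, overtime 1 h 47 min.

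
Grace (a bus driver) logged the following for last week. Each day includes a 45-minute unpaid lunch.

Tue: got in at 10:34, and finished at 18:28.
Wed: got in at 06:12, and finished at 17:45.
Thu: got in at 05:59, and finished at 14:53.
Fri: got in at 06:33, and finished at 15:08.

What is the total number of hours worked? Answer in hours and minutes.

Tue: 10:34–18:28 = 7 h 54 min; less 45 min break → 7 h 9 min
Wed: 06:12–17:45 = 11 h 33 min; less 45 min break → 10 h 48 min
Thu: 05:59–14:53 = 8 h 54 min; less 45 min break → 8 h 9 min
Fri: 06:33–15:08 = 8 h 35 min; less 45 min break → 7 h 50 min
Total: 7 h 9 min + 10 h 48 min + 8 h 9 min + 7 h 50 min = 33 h 56 min.

33 h 56 min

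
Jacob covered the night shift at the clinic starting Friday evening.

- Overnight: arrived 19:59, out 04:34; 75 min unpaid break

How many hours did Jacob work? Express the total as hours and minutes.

Overnight: 19:59 → midnight = 4 h 1 min; midnight → 04:34 = 4 h 34 min; span 8 h 35 min; less 75 min break → 7 h 20 min

7 h 20 min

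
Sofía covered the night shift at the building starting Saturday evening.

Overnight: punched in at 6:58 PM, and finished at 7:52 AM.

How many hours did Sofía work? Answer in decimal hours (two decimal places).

12.90 hours

Overnight: 6:58 PM → midnight = 5 h 2 min; midnight → 7:52 AM = 7 h 52 min; span 12 h 54 min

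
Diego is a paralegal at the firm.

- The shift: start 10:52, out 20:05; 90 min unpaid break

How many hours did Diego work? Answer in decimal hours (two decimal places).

7.72 hours

The shift: 10:52–20:05 = 9 h 13 min; less 90 min break → 7 h 43 min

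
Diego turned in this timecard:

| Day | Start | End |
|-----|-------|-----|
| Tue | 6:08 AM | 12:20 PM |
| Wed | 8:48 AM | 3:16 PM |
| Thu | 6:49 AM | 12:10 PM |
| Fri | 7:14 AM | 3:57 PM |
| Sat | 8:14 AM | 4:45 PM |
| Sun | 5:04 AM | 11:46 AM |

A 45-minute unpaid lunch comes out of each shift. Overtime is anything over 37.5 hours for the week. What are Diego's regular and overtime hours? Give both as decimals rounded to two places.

Regular 37.45 hours, overtime 0.00 hours

Tue: 6:08 AM–12:20 PM = 6 h 12 min; less 45 min break → 5 h 27 min
Wed: 8:48 AM–3:16 PM = 6 h 28 min; less 45 min break → 5 h 43 min
Thu: 6:49 AM–12:10 PM = 5 h 21 min; less 45 min break → 4 h 36 min
Fri: 7:14 AM–3:57 PM = 8 h 43 min; less 45 min break → 7 h 58 min
Sat: 8:14 AM–4:45 PM = 8 h 31 min; less 45 min break → 7 h 46 min
Sun: 5:04 AM–11:46 AM = 6 h 42 min; less 45 min break → 5 h 57 min
Total worked: 37 h 27 min = 37.45 h.
Threshold 37.5 h → overtime 0 h 0 min, regular 37 h 27 min.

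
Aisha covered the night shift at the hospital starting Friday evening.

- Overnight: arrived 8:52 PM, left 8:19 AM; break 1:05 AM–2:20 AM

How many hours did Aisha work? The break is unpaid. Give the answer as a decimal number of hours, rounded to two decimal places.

10.20 hours

Overnight: 8:52 PM → midnight = 3 h 8 min; midnight → 8:19 AM = 8 h 19 min; span 11 h 27 min; less 75 min break → 10 h 12 min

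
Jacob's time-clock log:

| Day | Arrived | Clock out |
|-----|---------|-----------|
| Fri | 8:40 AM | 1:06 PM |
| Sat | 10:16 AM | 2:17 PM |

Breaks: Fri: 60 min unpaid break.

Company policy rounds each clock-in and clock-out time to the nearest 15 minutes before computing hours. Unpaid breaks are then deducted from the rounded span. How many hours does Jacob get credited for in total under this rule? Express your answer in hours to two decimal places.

Fri: in 8:40 AM→8:45 AM, out 1:06 PM→1:00 PM; 4 h 15 min − 60 min = 3 h 15 min
Sat: in 10:16 AM→10:15 AM, out 2:17 PM→2:15 PM; 4 h 0 min
Total credited: 7 h 15 min.

7.25 hours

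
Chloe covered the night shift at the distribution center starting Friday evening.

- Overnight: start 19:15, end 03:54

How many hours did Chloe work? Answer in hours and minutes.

Overnight: 19:15 → midnight = 4 h 45 min; midnight → 03:54 = 3 h 54 min; span 8 h 39 min

8 h 39 min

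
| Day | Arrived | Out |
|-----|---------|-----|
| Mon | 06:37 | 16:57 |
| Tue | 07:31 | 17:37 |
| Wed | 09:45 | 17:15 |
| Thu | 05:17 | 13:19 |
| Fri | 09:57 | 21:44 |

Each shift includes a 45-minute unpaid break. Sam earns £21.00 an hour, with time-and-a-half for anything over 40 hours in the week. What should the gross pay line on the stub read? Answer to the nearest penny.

Mon: 06:37–16:57 = 10 h 20 min; less 45 min break → 9 h 35 min
Tue: 07:31–17:37 = 10 h 6 min; less 45 min break → 9 h 21 min
Wed: 09:45–17:15 = 7 h 30 min; less 45 min break → 6 h 45 min
Thu: 05:17–13:19 = 8 h 2 min; less 45 min break → 7 h 17 min
Fri: 09:57–21:44 = 11 h 47 min; less 45 min break → 11 h 2 min
Total worked: 44 h 0 min = 2640 min.
Regular 40 h 0 min = 2400 min at £21.00/h; overtime 4 h 0 min = 240 min at £31.50/h.
Pay = (2400 × £21.00 + 240 × £31.50) ÷ 60 = £966.00.

£966.00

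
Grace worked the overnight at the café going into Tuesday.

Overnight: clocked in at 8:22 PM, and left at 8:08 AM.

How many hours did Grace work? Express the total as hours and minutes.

11 h 46 min

Overnight: 8:22 PM → midnight = 3 h 38 min; midnight → 8:08 AM = 8 h 8 min; span 11 h 46 min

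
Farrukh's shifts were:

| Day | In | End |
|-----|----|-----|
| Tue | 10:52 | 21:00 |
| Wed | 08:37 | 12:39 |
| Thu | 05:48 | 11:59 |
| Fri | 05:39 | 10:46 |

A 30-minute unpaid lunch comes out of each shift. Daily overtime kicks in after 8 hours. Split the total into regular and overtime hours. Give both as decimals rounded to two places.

Tue: 10:52–21:00 = 10 h 8 min; less 30 min break → 9 h 38 min
Wed: 08:37–12:39 = 4 h 2 min; less 30 min break → 3 h 32 min
Thu: 05:48–11:59 = 6 h 11 min; less 30 min break → 5 h 41 min
Fri: 05:39–10:46 = 5 h 7 min; less 30 min break → 4 h 37 min
Tue reg 8 h 0 min / OT 1 h 38 min; Wed reg 3 h 32 min / OT 0 h 0 min; Thu reg 5 h 41 min / OT 0 h 0 min; Fri reg 4 h 37 min / OT 0 h 0 min.
Totals: regular 21 h 50 min, overtime 1 h 38 min.

Regular 21.83 hours, overtime 1.63 hours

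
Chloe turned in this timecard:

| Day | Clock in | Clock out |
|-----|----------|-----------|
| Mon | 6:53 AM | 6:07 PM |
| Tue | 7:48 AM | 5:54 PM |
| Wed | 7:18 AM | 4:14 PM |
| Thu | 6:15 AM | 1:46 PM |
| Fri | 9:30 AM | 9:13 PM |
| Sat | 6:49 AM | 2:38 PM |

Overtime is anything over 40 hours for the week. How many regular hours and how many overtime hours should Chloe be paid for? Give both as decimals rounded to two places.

Mon: 6:53 AM–6:07 PM = 11 h 14 min
Tue: 7:48 AM–5:54 PM = 10 h 6 min
Wed: 7:18 AM–4:14 PM = 8 h 56 min
Thu: 6:15 AM–1:46 PM = 7 h 31 min
Fri: 9:30 AM–9:13 PM = 11 h 43 min
Sat: 6:49 AM–2:38 PM = 7 h 49 min
Total worked: 57 h 19 min = 57.32 h.
Threshold 40 h → overtime 17 h 19 min, regular 40 h 0 min.

Regular 40.00 hours, overtime 17.32 hours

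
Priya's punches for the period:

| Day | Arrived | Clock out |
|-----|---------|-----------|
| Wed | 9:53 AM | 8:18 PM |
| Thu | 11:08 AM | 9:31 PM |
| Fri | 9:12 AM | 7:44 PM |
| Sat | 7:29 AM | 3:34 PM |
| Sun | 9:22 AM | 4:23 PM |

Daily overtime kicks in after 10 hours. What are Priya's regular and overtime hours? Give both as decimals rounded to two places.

Regular 45.10 hours, overtime 1.33 hours

Wed: 9:53 AM–8:18 PM = 10 h 25 min
Thu: 11:08 AM–9:31 PM = 10 h 23 min
Fri: 9:12 AM–7:44 PM = 10 h 32 min
Sat: 7:29 AM–3:34 PM = 8 h 5 min
Sun: 9:22 AM–4:23 PM = 7 h 1 min
Wed reg 10 h 0 min / OT 0 h 25 min; Thu reg 10 h 0 min / OT 0 h 23 min; Fri reg 10 h 0 min / OT 0 h 32 min; Sat reg 8 h 5 min / OT 0 h 0 min; Sun reg 7 h 1 min / OT 0 h 0 min.
Totals: regular 45 h 6 min, overtime 1 h 20 min.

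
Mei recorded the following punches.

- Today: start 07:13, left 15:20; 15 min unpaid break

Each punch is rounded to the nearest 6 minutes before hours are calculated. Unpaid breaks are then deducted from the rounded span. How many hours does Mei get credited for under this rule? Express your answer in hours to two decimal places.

Today: in 07:13→07:12, out 15:20→15:18; 8 h 6 min − 15 min = 7 h 51 min

7.85 hours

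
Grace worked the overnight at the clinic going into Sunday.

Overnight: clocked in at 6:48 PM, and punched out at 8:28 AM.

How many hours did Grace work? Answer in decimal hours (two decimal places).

Overnight: 6:48 PM → midnight = 5 h 12 min; midnight → 8:28 AM = 8 h 28 min; span 13 h 40 min

13.67 hours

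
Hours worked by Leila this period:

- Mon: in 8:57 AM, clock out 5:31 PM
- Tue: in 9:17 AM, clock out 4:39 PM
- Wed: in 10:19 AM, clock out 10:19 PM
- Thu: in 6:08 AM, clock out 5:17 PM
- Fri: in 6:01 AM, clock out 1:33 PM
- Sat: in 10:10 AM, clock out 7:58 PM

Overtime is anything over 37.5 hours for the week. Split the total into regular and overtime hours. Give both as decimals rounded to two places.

Regular 37.50 hours, overtime 18.92 hours

Mon: 8:57 AM–5:31 PM = 8 h 34 min
Tue: 9:17 AM–4:39 PM = 7 h 22 min
Wed: 10:19 AM–10:19 PM = 12 h 0 min
Thu: 6:08 AM–5:17 PM = 11 h 9 min
Fri: 6:01 AM–1:33 PM = 7 h 32 min
Sat: 10:10 AM–7:58 PM = 9 h 48 min
Total worked: 56 h 25 min = 56.42 h.
Threshold 37.5 h → overtime 18 h 55 min, regular 37 h 30 min.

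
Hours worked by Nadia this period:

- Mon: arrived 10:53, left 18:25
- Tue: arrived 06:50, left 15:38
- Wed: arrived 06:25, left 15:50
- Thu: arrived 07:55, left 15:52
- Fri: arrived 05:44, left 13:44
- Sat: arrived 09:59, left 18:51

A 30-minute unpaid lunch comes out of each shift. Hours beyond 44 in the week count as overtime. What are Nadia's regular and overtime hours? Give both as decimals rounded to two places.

Mon: 10:53–18:25 = 7 h 32 min; less 30 min break → 7 h 2 min
Tue: 06:50–15:38 = 8 h 48 min; less 30 min break → 8 h 18 min
Wed: 06:25–15:50 = 9 h 25 min; less 30 min break → 8 h 55 min
Thu: 07:55–15:52 = 7 h 57 min; less 30 min break → 7 h 27 min
Fri: 05:44–13:44 = 8 h 0 min; less 30 min break → 7 h 30 min
Sat: 09:59–18:51 = 8 h 52 min; less 30 min break → 8 h 22 min
Total worked: 47 h 34 min = 47.57 h.
Threshold 44 h → overtime 3 h 34 min, regular 44 h 0 min.

Regular 44.00 hours, overtime 3.57 hours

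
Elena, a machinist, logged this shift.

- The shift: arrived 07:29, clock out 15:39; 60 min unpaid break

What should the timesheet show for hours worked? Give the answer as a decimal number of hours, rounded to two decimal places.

The shift: 07:29–15:39 = 8 h 10 min; less 60 min break → 7 h 10 min

7.17 hours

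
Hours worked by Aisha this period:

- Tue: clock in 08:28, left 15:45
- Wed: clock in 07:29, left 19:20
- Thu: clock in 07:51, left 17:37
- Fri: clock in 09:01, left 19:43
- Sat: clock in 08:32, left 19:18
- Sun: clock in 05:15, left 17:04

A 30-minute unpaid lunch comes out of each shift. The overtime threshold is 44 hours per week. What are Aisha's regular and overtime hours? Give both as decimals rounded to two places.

Tue: 08:28–15:45 = 7 h 17 min; less 30 min break → 6 h 47 min
Wed: 07:29–19:20 = 11 h 51 min; less 30 min break → 11 h 21 min
Thu: 07:51–17:37 = 9 h 46 min; less 30 min break → 9 h 16 min
Fri: 09:01–19:43 = 10 h 42 min; less 30 min break → 10 h 12 min
Sat: 08:32–19:18 = 10 h 46 min; less 30 min break → 10 h 16 min
Sun: 05:15–17:04 = 11 h 49 min; less 30 min break → 11 h 19 min
Total worked: 59 h 11 min = 59.18 h.
Threshold 44 h → overtime 15 h 11 min, regular 44 h 0 min.

Regular 44.00 hours, overtime 15.18 hours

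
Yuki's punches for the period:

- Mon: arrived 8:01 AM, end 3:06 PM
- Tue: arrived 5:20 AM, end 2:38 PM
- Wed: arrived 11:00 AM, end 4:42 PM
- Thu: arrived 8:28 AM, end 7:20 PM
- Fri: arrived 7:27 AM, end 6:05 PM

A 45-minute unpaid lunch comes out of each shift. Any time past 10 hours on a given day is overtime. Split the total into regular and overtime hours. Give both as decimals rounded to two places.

Regular 39.72 hours, overtime 0.12 hours

Mon: 8:01 AM–3:06 PM = 7 h 5 min; less 45 min break → 6 h 20 min
Tue: 5:20 AM–2:38 PM = 9 h 18 min; less 45 min break → 8 h 33 min
Wed: 11:00 AM–4:42 PM = 5 h 42 min; less 45 min break → 4 h 57 min
Thu: 8:28 AM–7:20 PM = 10 h 52 min; less 45 min break → 10 h 7 min
Fri: 7:27 AM–6:05 PM = 10 h 38 min; less 45 min break → 9 h 53 min
Mon reg 6 h 20 min / OT 0 h 0 min; Tue reg 8 h 33 min / OT 0 h 0 min; Wed reg 4 h 57 min / OT 0 h 0 min; Thu reg 10 h 0 min / OT 0 h 7 min; Fri reg 9 h 53 min / OT 0 h 0 min.
Totals: regular 39 h 43 min, overtime 0 h 7 min.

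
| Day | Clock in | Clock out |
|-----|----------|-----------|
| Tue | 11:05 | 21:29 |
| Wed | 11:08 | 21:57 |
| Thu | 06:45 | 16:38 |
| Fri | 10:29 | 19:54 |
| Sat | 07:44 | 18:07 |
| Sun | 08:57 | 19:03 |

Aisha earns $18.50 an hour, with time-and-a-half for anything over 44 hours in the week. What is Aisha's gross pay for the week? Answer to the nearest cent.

$1285.75

Tue: 11:05–21:29 = 10 h 24 min
Wed: 11:08–21:57 = 10 h 49 min
Thu: 06:45–16:38 = 9 h 53 min
Fri: 10:29–19:54 = 9 h 25 min
Sat: 07:44–18:07 = 10 h 23 min
Sun: 08:57–19:03 = 10 h 6 min
Total worked: 61 h 0 min = 3660 min.
Regular 44 h 0 min = 2640 min at $18.50/h; overtime 17 h 0 min = 1020 min at $27.75/h.
Pay = (2640 × $18.50 + 1020 × $27.75) ÷ 60 = $1285.75.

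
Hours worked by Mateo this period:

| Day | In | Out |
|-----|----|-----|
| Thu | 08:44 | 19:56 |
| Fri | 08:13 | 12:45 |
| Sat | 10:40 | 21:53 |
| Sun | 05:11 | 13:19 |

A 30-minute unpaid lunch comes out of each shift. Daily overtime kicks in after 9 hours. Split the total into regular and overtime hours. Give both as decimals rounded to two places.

Regular 29.67 hours, overtime 3.42 hours

Thu: 08:44–19:56 = 11 h 12 min; less 30 min break → 10 h 42 min
Fri: 08:13–12:45 = 4 h 32 min; less 30 min break → 4 h 2 min
Sat: 10:40–21:53 = 11 h 13 min; less 30 min break → 10 h 43 min
Sun: 05:11–13:19 = 8 h 8 min; less 30 min break → 7 h 38 min
Thu reg 9 h 0 min / OT 1 h 42 min; Fri reg 4 h 2 min / OT 0 h 0 min; Sat reg 9 h 0 min / OT 1 h 43 min; Sun reg 7 h 38 min / OT 0 h 0 min.
Totals: regular 29 h 40 min, overtime 3 h 25 min.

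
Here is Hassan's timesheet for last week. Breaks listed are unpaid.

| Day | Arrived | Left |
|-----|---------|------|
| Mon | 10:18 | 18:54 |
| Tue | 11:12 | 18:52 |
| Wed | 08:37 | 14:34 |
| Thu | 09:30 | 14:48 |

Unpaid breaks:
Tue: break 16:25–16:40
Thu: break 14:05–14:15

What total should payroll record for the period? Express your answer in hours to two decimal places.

Mon: 10:18–18:54 = 8 h 36 min
Tue: 11:12–18:52 = 7 h 40 min; less 15 min break → 7 h 25 min
Wed: 08:37–14:34 = 5 h 57 min
Thu: 09:30–14:48 = 5 h 18 min; less 10 min break → 5 h 8 min
Total: 8 h 36 min + 7 h 25 min + 5 h 57 min + 5 h 8 min = 27 h 6 min.

27.10 hours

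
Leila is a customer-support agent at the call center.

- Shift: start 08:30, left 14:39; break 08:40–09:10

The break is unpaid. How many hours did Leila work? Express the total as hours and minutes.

5 h 39 min

Shift: 08:30–14:39 = 6 h 9 min; less 30 min break → 5 h 39 min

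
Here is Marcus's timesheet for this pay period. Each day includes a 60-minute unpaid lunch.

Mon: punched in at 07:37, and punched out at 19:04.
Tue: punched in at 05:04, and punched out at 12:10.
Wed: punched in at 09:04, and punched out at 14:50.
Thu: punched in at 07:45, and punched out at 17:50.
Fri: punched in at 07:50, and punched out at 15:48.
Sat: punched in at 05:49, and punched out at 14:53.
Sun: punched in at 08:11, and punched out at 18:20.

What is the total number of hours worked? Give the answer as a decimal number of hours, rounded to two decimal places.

Mon: 07:37–19:04 = 11 h 27 min; less 60 min break → 10 h 27 min
Tue: 05:04–12:10 = 7 h 6 min; less 60 min break → 6 h 6 min
Wed: 09:04–14:50 = 5 h 46 min; less 60 min break → 4 h 46 min
Thu: 07:45–17:50 = 10 h 5 min; less 60 min break → 9 h 5 min
Fri: 07:50–15:48 = 7 h 58 min; less 60 min break → 6 h 58 min
Sat: 05:49–14:53 = 9 h 4 min; less 60 min break → 8 h 4 min
Sun: 08:11–18:20 = 10 h 9 min; less 60 min break → 9 h 9 min
Total: 10 h 27 min + 6 h 6 min + 4 h 46 min + 9 h 5 min + 6 h 58 min + 8 h 4 min + 9 h 9 min = 54 h 35 min.

54.58 hours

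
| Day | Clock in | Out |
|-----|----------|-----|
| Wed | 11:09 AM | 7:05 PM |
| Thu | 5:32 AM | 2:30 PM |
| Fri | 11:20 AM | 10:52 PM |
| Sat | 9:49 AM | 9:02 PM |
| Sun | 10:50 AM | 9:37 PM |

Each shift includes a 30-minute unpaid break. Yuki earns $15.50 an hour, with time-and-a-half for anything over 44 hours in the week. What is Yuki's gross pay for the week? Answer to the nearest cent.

$773.45

Wed: 11:09 AM–7:05 PM = 7 h 56 min; less 30 min break → 7 h 26 min
Thu: 5:32 AM–2:30 PM = 8 h 58 min; less 30 min break → 8 h 28 min
Fri: 11:20 AM–10:52 PM = 11 h 32 min; less 30 min break → 11 h 2 min
Sat: 9:49 AM–9:02 PM = 11 h 13 min; less 30 min break → 10 h 43 min
Sun: 10:50 AM–9:37 PM = 10 h 47 min; less 30 min break → 10 h 17 min
Total worked: 47 h 56 min = 2876 min.
Regular 44 h 0 min = 2640 min at $15.50/h; overtime 3 h 56 min = 236 min at $23.25/h.
Pay = (2640 × $15.50 + 236 × $23.25) ÷ 60 = $773.45.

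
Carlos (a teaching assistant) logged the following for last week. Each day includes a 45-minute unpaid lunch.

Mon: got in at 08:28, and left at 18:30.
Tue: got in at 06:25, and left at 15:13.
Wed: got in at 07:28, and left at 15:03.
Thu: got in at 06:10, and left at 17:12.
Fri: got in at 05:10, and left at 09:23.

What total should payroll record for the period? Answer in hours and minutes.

Mon: 08:28–18:30 = 10 h 2 min; less 45 min break → 9 h 17 min
Tue: 06:25–15:13 = 8 h 48 min; less 45 min break → 8 h 3 min
Wed: 07:28–15:03 = 7 h 35 min; less 45 min break → 6 h 50 min
Thu: 06:10–17:12 = 11 h 2 min; less 45 min break → 10 h 17 min
Fri: 05:10–09:23 = 4 h 13 min; less 45 min break → 3 h 28 min
Total: 9 h 17 min + 8 h 3 min + 6 h 50 min + 10 h 17 min + 3 h 28 min = 37 h 55 min.

37 h 55 min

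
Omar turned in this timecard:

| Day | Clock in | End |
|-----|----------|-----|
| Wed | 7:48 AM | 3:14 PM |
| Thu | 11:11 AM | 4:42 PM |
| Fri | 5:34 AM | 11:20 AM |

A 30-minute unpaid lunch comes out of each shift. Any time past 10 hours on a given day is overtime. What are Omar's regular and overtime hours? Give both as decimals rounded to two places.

Regular 17.22 hours, overtime 0.00 hours

Wed: 7:48 AM–3:14 PM = 7 h 26 min; less 30 min break → 6 h 56 min
Thu: 11:11 AM–4:42 PM = 5 h 31 min; less 30 min break → 5 h 1 min
Fri: 5:34 AM–11:20 AM = 5 h 46 min; less 30 min break → 5 h 16 min
Wed reg 6 h 56 min / OT 0 h 0 min; Thu reg 5 h 1 min / OT 0 h 0 min; Fri reg 5 h 16 min / OT 0 h 0 min.
Totals: regular 17 h 13 min, overtime 0 h 0 min.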